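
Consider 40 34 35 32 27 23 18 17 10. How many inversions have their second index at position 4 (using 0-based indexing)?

4

The element at index 4 is 27.
Elements before it: 40, 34, 35, 32
Those larger than 27: 40, 34, 35, 32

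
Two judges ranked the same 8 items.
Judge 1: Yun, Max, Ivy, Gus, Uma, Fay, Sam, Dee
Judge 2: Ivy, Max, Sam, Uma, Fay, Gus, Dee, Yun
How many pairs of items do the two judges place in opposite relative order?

Discordant pairs: 13

Assign each item its position (1..8) in the first ordering, then rewrite the second ordering as that position sequence:
positions: Yun→1, Max→2, Ivy→3, Gus→4, Uma→5, Fay→6, Sam→7, Dee→8
second ordering as positions: [3, 2, 7, 5, 6, 4, 8, 1]
Discordant pairs = inversions in this position sequence.
3: 2, 1 → 2
2: 1 → 1
7: 5, 6, 4, 1 → 4
5: 4, 1 → 2
6: 4, 1 → 2
4: 1 → 1
8: 1 → 1
1: 0
Total: 2 + 1 + 4 + 2 + 2 + 1 + 1 + 0 = 13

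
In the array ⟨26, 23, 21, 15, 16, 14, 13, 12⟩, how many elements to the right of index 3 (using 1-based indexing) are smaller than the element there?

The element at index 3 is 21.
Elements after it: 15, 16, 14, 13, 12
Those smaller than 21: 15, 16, 14, 13, 12

5 such elements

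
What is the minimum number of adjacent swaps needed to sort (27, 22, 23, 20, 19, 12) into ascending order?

14 adjacent swaps

Minimum adjacent swaps = number of inversions (each swap of adjacent out-of-order elements removes one inversion and no swap can remove more).
Count inversions — for each element, later elements that are smaller:
27: 22, 23, 20, 19, 12 → 5
22: 20, 19, 12 → 3
23: 20, 19, 12 → 3
20: 19, 12 → 2
19: 12 → 1
12: none → 0
Total inversions: 5 + 3 + 3 + 2 + 1 + 0 = 14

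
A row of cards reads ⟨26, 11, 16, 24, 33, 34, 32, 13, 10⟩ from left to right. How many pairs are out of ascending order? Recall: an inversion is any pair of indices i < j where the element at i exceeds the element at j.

19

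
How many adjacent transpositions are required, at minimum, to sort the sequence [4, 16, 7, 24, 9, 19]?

4

Each adjacent swap fixes exactly one inversion, so the minimum swap count equals the number of inversions.
Count inversions — for each element, later elements that are smaller:
4: none → 0
16: 7, 9 → 2
7: none → 0
24: 9, 19 → 2
9: none → 0
19: none → 0
Total inversions: 0 + 2 + 0 + 2 + 0 + 0 = 4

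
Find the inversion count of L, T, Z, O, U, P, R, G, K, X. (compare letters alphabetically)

Sweep left to right; for each value list the smaller values that follow it:
L → G, K → 2
T → O, P, R, G, K → 5
Z → O, U, P, R, G, K, X → 7
O → G, K → 2
U → P, R, G, K → 4
P → G, K → 2
R → G, K → 2
G → none → 0
K → none → 0
X → none → 0
Sum: 2 + 5 + 7 + 2 + 4 + 2 + 2 + 0 + 0 + 0 = 24

24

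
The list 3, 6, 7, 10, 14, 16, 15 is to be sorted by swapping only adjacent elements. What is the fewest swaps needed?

The minimum number of adjacent swaps to sort an array equals its inversion count, since every such swap removes exactly one inversion.
Count inversions — for each element, later elements that are smaller:
3: none → 0
6: none → 0
7: none → 0
10: none → 0
14: none → 0
16: 15 → 1
15: none → 0
Total inversions: 0 + 0 + 0 + 0 + 0 + 1 + 0 = 1

Swaps: 1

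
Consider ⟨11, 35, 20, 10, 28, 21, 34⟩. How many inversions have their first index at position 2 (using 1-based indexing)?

5

The element at index 2 is 35.
Elements after it: 20, 10, 28, 21, 34
Those smaller than 35: 20, 10, 28, 21, 34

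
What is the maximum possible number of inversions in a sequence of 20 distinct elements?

The maximum occurs when the array is in strictly decreasing order: every one of the C(20, 2) pairs is inverted.
C(20, 2) = 20·19/2 = 190

There are 190 inversions.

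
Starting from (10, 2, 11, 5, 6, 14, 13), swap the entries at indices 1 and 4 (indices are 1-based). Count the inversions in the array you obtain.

5 inversions

Positions 1 and 4 hold 10 and 5; after swapping, the array is [5, 2, 11, 10, 6, 14, 13].
For each element, count later entries that are smaller:
5 → 2 → 1
2 → none → 0
11 → 10, 6 → 2
10 → 6 → 1
6 → none → 0
14 → 13 → 1
13 → none → 0
Sum: 1 + 0 + 2 + 1 + 0 + 1 + 0 = 5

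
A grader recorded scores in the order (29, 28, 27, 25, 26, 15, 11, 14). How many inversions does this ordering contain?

Out-of-order pairs: 26

Count, for each position, how many later elements it exceeds:
29: 7
28: 6
27: 5
25: 3
26: 3
15: 2
11: 0
14: 0
Sum: 7 + 6 + 5 + 3 + 3 + 2 + 0 + 0 = 26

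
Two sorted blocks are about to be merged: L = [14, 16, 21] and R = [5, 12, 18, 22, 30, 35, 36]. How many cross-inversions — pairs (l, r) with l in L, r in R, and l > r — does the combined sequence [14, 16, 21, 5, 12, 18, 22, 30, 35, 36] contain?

For each element r of the right run, count left-run elements greater than r:
r = 5: 14, 16, 21 → 3
r = 12: 14, 16, 21 → 3
r = 18: 21 → 1
r = 22: none → 0
r = 30: none → 0
r = 35: none → 0
r = 36: none → 0
Cross-inversions: 3 + 3 + 1 + 0 + 0 + 0 + 0 = 7

There are 7 split inversions.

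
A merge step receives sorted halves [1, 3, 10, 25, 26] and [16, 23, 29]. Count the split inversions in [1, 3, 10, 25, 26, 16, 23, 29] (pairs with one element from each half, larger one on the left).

Take each right-half value and tally the left-half values above it:
r = 16: 25, 26 → 2
r = 23: 25, 26 → 2
r = 29: none → 0
Cross-inversions: 2 + 2 + 0 = 4

4 cross-inversions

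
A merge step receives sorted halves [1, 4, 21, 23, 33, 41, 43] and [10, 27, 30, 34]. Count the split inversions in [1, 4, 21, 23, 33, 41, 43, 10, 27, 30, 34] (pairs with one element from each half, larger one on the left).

For each element r of the right run, count left-run elements greater than r:
r = 10: 21, 23, 33, 41, 43 → 5
r = 27: 33, 41, 43 → 3
r = 30: 33, 41, 43 → 3
r = 34: 41, 43 → 2
Cross-inversions: 5 + 3 + 3 + 2 = 13

13 cross-inversions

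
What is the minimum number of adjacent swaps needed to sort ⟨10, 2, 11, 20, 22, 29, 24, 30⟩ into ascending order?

The minimum number of adjacent swaps to sort an array equals its inversion count, since every such swap removes exactly one inversion.
Count inversions — for each element, later elements that are smaller:
10: 2 → 1
2: none → 0
11: none → 0
20: none → 0
22: none → 0
29: 24 → 1
24: none → 0
30: none → 0
Total inversions: 1 + 0 + 0 + 0 + 0 + 1 + 0 + 0 = 2

2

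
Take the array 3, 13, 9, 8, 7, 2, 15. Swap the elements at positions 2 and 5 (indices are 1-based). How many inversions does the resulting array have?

6 inversions

Positions 2 and 5 hold 13 and 7; after swapping, the array is [3, 7, 9, 8, 13, 2, 15].
For each element, count later entries that are smaller:
3 → 2 → 1
7 → 2 → 1
9 → 8, 2 → 2
8 → 2 → 1
13 → 2 → 1
2 → none → 0
15 → none → 0
Sum: 1 + 1 + 2 + 1 + 1 + 0 + 0 = 6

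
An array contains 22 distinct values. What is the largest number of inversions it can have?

A reversed (strictly descending) arrangement makes every pair an inversion, giving C(22, 2) inversions.
C(22, 2) = 22·21/2 = 231

231 inversions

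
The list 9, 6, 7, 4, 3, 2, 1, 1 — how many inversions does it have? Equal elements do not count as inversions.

Inversions: 26

Sweep left to right; for each value list the smaller values that follow it:
9 → 6, 7, 4, 3, 2, 1, 1 → 7
6 → 4, 3, 2, 1, 1 → 5
7 → 4, 3, 2, 1, 1 → 5
4 → 3, 2, 1, 1 → 4
3 → 2, 1, 1 → 3
2 → 1, 1 → 2
1 → none → 0
1 → none → 0
Sum: 7 + 5 + 5 + 4 + 3 + 2 + 0 + 0 = 26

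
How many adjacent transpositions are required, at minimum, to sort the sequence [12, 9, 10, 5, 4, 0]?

Each adjacent swap fixes exactly one inversion, so the minimum swap count equals the number of inversions.
Count inversions — for each element, later elements that are smaller:
12: 9, 10, 5, 4, 0 → 5
9: 5, 4, 0 → 3
10: 5, 4, 0 → 3
5: 4, 0 → 2
4: 0 → 1
0: none → 0
Total inversions: 5 + 3 + 3 + 2 + 1 + 0 = 14

14 swaps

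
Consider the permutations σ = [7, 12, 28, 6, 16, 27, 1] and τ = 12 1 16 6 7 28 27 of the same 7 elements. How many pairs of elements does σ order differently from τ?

There are 11 discordant pairs.

Assign each item its position (1..7) in the first ordering, then rewrite the second ordering as that position sequence:
positions: 7→1, 12→2, 28→3, 6→4, 16→5, 27→6, 1→7
second ordering as positions: [2, 7, 5, 4, 1, 3, 6]
Discordant pairs = inversions in this position sequence.
2: 1 → 1
7: 5, 4, 1, 3, 6 → 5
5: 4, 1, 3 → 3
4: 1, 3 → 2
1: 0
3: 0
6: 0
Total: 1 + 5 + 3 + 2 + 0 + 0 + 0 = 11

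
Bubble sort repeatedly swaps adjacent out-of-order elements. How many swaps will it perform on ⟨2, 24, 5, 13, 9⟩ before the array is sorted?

Minimum adjacent swaps = number of inversions (each swap of adjacent out-of-order elements removes one inversion and no swap can remove more).
Count inversions — for each element, later elements that are smaller:
2: none → 0
24: 5, 13, 9 → 3
5: none → 0
13: 9 → 1
9: none → 0
Total inversions: 0 + 3 + 0 + 1 + 0 = 4

4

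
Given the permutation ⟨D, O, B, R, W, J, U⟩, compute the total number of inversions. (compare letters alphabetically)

Out-of-order pairs: 6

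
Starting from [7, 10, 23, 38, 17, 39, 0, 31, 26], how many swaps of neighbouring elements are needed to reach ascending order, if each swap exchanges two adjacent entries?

The minimum number of adjacent swaps to sort an array equals its inversion count, since every such swap removes exactly one inversion.
Count inversions — for each element, later elements that are smaller:
7: 0 → 1
10: 0 → 1
23: 17, 0 → 2
38: 17, 0, 31, 26 → 4
17: 0 → 1
39: 0, 31, 26 → 3
0: none → 0
31: 26 → 1
26: none → 0
Total inversions: 1 + 1 + 2 + 4 + 1 + 3 + 0 + 1 + 0 = 13

Adjacent swaps: 13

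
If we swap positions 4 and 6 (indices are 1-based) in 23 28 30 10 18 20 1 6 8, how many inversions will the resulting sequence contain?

There are 30 inversions.

Positions 4 and 6 hold 10 and 20; after swapping, the array is [23, 28, 30, 20, 18, 10, 1, 6, 8].
Count, for each position, how many later elements it exceeds:
23 → 20, 18, 10, 1, 6, 8 → 6
28 → 20, 18, 10, 1, 6, 8 → 6
30 → 20, 18, 10, 1, 6, 8 → 6
20 → 18, 10, 1, 6, 8 → 5
18 → 10, 1, 6, 8 → 4
10 → 1, 6, 8 → 3
1 → none → 0
6 → none → 0
8 → none → 0
Sum: 6 + 6 + 6 + 5 + 4 + 3 + 0 + 0 + 0 = 30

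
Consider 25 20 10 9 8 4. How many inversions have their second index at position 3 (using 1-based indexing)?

The element at index 3 is 10.
Elements before it: 25, 20
Those larger than 10: 25, 20

2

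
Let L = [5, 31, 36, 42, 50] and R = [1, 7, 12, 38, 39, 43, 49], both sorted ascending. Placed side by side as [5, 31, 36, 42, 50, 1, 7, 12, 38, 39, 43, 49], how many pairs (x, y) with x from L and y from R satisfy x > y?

Count, for every r in R, how many entries of L exceed r:
r = 1: 5, 31, 36, 42, 50 → 5
r = 7: 31, 36, 42, 50 → 4
r = 12: 31, 36, 42, 50 → 4
r = 38: 42, 50 → 2
r = 39: 42, 50 → 2
r = 43: 50 → 1
r = 49: 50 → 1
Cross-inversions: 5 + 4 + 4 + 2 + 2 + 1 + 1 = 19

19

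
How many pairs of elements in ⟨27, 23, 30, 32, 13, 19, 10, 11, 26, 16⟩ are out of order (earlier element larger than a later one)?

Element-by-element contributions:
27: 7
23: 5
30: 6
32: 6
13: 2
19: 3
10: 0
11: 0
26: 1
16: 0
Sum: 7 + 5 + 6 + 6 + 2 + 3 + 0 + 0 + 1 + 0 = 30

30 inversions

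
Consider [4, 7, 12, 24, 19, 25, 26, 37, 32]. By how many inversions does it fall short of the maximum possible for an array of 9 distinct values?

Maximum inversions for 9 distinct elements is C(9, 2) = 9·8/2 = 36.
Current inversions — for each element, count later smaller elements:
4: 0
7: 0
12: 0
24: 1
19: 0
25: 0
26: 0
37: 1
32: 0
Current total: 0 + 0 + 0 + 1 + 0 + 0 + 0 + 1 + 0 = 2
Shortfall: 36 − 2 = 34

34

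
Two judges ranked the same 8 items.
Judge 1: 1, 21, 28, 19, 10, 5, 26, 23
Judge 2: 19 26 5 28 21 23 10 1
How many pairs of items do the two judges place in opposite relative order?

Assign each item its position (1..8) in the first ordering, then rewrite the second ordering as that position sequence:
positions: 1→1, 21→2, 28→3, 19→4, 10→5, 5→6, 26→7, 23→8
second ordering as positions: [4, 7, 6, 3, 2, 8, 5, 1]
Discordant pairs = inversions in this position sequence.
4: 3, 2, 1 → 3
7: 6, 3, 2, 5, 1 → 5
6: 3, 2, 5, 1 → 4
3: 2, 1 → 2
2: 1 → 1
8: 5, 1 → 2
5: 1 → 1
1: 0
Total: 3 + 5 + 4 + 2 + 1 + 2 + 1 + 0 = 18

Discordant pairs: 18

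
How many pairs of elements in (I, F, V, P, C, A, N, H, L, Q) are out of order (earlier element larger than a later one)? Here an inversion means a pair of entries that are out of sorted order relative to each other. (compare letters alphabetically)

21 out-of-order pairs

Element-by-element contributions:
I → F, C, A, H → 4
F → C, A → 2
V → P, C, A, N, H, L, Q → 7
P → C, A, N, H, L → 5
C → A → 1
A → none → 0
N → H, L → 2
H → none → 0
L → none → 0
Q → none → 0
Sum: 4 + 2 + 7 + 5 + 1 + 0 + 2 + 0 + 0 + 0 = 21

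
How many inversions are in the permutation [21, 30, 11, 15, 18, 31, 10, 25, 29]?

For each element, count later entries that are smaller:
21: 4
30: 6
11: 1
15: 1
18: 1
31: 3
10: 0
25: 0
29: 0
Sum: 4 + 6 + 1 + 1 + 1 + 3 + 0 + 0 + 0 = 16

16 inversions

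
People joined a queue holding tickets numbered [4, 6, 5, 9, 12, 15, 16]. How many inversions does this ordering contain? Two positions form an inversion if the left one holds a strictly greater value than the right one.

Element-by-element contributions:
4: 0
6: 1
5: 0
9: 0
12: 0
15: 0
16: 0
Sum: 0 + 1 + 0 + 0 + 0 + 0 + 0 = 1

1 inversion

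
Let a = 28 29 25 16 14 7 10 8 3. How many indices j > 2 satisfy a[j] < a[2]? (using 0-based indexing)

6

The element at index 2 is 25.
Elements after it: 16, 14, 7, 10, 8, 3
Those smaller than 25: 16, 14, 7, 10, 8, 3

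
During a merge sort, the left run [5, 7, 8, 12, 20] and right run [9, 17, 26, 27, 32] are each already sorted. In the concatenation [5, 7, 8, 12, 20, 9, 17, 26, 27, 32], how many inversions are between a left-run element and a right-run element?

Take each right-half value and tally the left-half values above it:
r = 9: 12, 20 → 2
r = 17: 20 → 1
r = 26: none → 0
r = 27: none → 0
r = 32: none → 0
Cross-inversions: 2 + 1 + 0 + 0 + 0 = 3

3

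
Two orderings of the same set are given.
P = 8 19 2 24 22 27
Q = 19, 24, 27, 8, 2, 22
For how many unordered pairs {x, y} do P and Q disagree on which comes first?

Assign each item its position (1..6) in the first ordering, then rewrite the second ordering as that position sequence:
positions: 8→1, 19→2, 2→3, 24→4, 22→5, 27→6
second ordering as positions: [2, 4, 6, 1, 3, 5]
Discordant pairs = inversions in this position sequence.
2: 1 → 1
4: 1, 3 → 2
6: 1, 3, 5 → 3
1: 0
3: 0
5: 0
Total: 1 + 2 + 3 + 0 + 0 + 0 = 6

6 disagreeing pairs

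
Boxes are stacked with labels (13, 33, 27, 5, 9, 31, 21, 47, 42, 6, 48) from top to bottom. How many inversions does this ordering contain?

20 inversions

Element-by-element contributions:
13 → 5, 9, 6 → 3
33 → 27, 5, 9, 31, 21, 6 → 6
27 → 5, 9, 21, 6 → 4
5 → none → 0
9 → 6 → 1
31 → 21, 6 → 2
21 → 6 → 1
47 → 42, 6 → 2
42 → 6 → 1
6 → none → 0
48 → none → 0
Sum: 3 + 6 + 4 + 0 + 1 + 2 + 1 + 2 + 1 + 0 + 0 = 20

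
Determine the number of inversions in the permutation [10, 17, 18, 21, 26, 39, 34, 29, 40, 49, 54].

Count, for each position, how many later elements it exceeds:
10: 0
17: 0
18: 0
21: 0
26: 0
39: 2
34: 1
29: 0
40: 0
49: 0
54: 0
Sum: 0 + 0 + 0 + 0 + 0 + 2 + 1 + 0 + 0 + 0 + 0 = 3

3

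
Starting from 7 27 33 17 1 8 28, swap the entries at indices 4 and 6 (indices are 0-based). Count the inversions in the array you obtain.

Inversions: 13

Positions 4 and 6 hold 1 and 28; after swapping, the array is [7, 27, 33, 17, 28, 8, 1].
Element-by-element contributions:
7 → 1 → 1
27 → 17, 8, 1 → 3
33 → 17, 28, 8, 1 → 4
17 → 8, 1 → 2
28 → 8, 1 → 2
8 → 1 → 1
1 → none → 0
Sum: 1 + 3 + 4 + 2 + 2 + 1 + 0 = 13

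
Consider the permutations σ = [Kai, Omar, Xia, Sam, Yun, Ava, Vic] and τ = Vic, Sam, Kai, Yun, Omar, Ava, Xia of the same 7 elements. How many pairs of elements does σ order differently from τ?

Assign each item its position (1..7) in the first ordering, then rewrite the second ordering as that position sequence:
positions: Kai→1, Omar→2, Xia→3, Sam→4, Yun→5, Ava→6, Vic→7
second ordering as positions: [7, 4, 1, 5, 2, 6, 3]
Discordant pairs = inversions in this position sequence.
7: 4, 1, 5, 2, 6, 3 → 6
4: 1, 2, 3 → 3
1: 0
5: 2, 3 → 2
2: 0
6: 3 → 1
3: 0
Total: 6 + 3 + 0 + 2 + 0 + 1 + 0 = 12

12 discordant pairs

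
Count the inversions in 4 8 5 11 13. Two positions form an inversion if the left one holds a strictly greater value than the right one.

1 inversion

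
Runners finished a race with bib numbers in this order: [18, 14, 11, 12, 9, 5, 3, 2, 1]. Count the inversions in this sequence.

Sweep left to right; for each value list the smaller values that follow it:
18 → 14, 11, 12, 9, 5, 3, 2, 1 → 8
14 → 11, 12, 9, 5, 3, 2, 1 → 7
11 → 9, 5, 3, 2, 1 → 5
12 → 9, 5, 3, 2, 1 → 5
9 → 5, 3, 2, 1 → 4
5 → 3, 2, 1 → 3
3 → 2, 1 → 2
2 → 1 → 1
1 → none → 0
Sum: 8 + 7 + 5 + 5 + 4 + 3 + 2 + 1 + 0 = 35

There are 35 inversions.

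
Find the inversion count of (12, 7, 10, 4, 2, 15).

9 out-of-order pairs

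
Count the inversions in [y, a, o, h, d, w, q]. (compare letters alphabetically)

10 inversions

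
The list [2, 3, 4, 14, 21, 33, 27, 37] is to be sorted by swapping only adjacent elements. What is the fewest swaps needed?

Each adjacent swap fixes exactly one inversion, so the minimum swap count equals the number of inversions.
Count inversions — for each element, later elements that are smaller:
2: none → 0
3: none → 0
4: none → 0
14: none → 0
21: none → 0
33: 27 → 1
27: none → 0
37: none → 0
Total inversions: 0 + 0 + 0 + 0 + 0 + 1 + 0 + 0 = 1

1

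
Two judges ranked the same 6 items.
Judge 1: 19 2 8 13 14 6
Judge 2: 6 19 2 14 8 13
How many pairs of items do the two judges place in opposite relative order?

7 discordant pairs

Assign each item its position (1..6) in the first ordering, then rewrite the second ordering as that position sequence:
positions: 19→1, 2→2, 8→3, 13→4, 14→5, 6→6
second ordering as positions: [6, 1, 2, 5, 3, 4]
Discordant pairs = inversions in this position sequence.
6: 1, 2, 5, 3, 4 → 5
1: 0
2: 0
5: 3, 4 → 2
3: 0
4: 0
Total: 5 + 0 + 0 + 2 + 0 + 0 = 7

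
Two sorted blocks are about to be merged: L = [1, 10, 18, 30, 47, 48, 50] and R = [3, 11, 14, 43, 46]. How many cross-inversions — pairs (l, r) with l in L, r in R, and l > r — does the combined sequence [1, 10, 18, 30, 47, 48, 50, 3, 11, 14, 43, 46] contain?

22 cross-inversions

Count, for every r in R, how many entries of L exceed r:
r = 3: 10, 18, 30, 47, 48, 50 → 6
r = 11: 18, 30, 47, 48, 50 → 5
r = 14: 18, 30, 47, 48, 50 → 5
r = 43: 47, 48, 50 → 3
r = 46: 47, 48, 50 → 3
Cross-inversions: 6 + 5 + 5 + 3 + 3 = 22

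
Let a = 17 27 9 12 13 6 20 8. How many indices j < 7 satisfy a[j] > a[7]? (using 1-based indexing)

The element at index 7 is 20.
Elements before it: 17, 27, 9, 12, 13, 6
Those larger than 20: 27

1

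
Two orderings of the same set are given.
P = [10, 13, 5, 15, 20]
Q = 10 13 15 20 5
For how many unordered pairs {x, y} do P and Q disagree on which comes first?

2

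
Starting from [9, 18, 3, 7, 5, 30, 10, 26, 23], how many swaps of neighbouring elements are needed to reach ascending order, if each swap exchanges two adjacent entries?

12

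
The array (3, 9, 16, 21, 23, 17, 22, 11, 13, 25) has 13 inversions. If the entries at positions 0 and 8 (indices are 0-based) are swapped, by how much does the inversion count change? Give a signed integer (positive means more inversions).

Positions 0 and 8 hold 3 and 13; after swapping, the array is [13, 9, 16, 21, 23, 17, 22, 11, 3, 25].
Sweep left to right; for each value list the smaller values that follow it:
13 → 9, 11, 3 → 3
9 → 3 → 1
16 → 11, 3 → 2
21 → 17, 11, 3 → 3
23 → 17, 22, 11, 3 → 4
17 → 11, 3 → 2
22 → 11, 3 → 2
11 → 3 → 1
3 → none → 0
25 → none → 0
Sum: 3 + 1 + 2 + 3 + 4 + 2 + 2 + 1 + 0 + 0 = 18
Change: 18 − 13 = +5

+5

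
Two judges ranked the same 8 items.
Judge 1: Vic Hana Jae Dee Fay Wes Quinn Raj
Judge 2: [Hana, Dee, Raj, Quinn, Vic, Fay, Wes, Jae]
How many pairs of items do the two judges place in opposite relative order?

Discordant pairs: 14

Assign each item its position (1..8) in the first ordering, then rewrite the second ordering as that position sequence:
positions: Vic→1, Hana→2, Jae→3, Dee→4, Fay→5, Wes→6, Quinn→7, Raj→8
second ordering as positions: [2, 4, 8, 7, 1, 5, 6, 3]
Discordant pairs = inversions in this position sequence.
2: 1 → 1
4: 1, 3 → 2
8: 7, 1, 5, 6, 3 → 5
7: 1, 5, 6, 3 → 4
1: 0
5: 3 → 1
6: 3 → 1
3: 0
Total: 1 + 2 + 5 + 4 + 0 + 1 + 1 + 0 = 14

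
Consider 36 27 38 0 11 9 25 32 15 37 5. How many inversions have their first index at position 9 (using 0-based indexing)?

1

The element at index 9 is 37.
Elements after it: 5
Those smaller than 37: 5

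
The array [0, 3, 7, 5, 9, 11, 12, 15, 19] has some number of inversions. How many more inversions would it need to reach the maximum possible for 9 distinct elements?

Maximum inversions for 9 distinct elements is C(9, 2) = 9·8/2 = 36.
Current inversions — for each element, count later smaller elements:
0: 0
3: 0
7: 1
5: 0
9: 0
11: 0
12: 0
15: 0
19: 0
Current total: 0 + 0 + 1 + 0 + 0 + 0 + 0 + 0 + 0 = 1
Shortfall: 36 − 1 = 35

35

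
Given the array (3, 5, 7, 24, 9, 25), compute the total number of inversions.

Out-of-order index pairs (1-indexed):
(4,5): 24 > 9
That's 1 pair.

1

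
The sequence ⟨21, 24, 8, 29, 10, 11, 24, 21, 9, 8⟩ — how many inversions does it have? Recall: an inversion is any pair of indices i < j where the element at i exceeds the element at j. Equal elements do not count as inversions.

For each element, count later entries that are smaller:
21 → 8, 10, 11, 9, 8 → 5
24 → 8, 10, 11, 21, 9, 8 → 6
8 → none → 0
29 → 10, 11, 24, 21, 9, 8 → 6
10 → 9, 8 → 2
11 → 9, 8 → 2
24 → 21, 9, 8 → 3
21 → 9, 8 → 2
9 → 8 → 1
8 → none → 0
Sum: 5 + 6 + 0 + 6 + 2 + 2 + 3 + 2 + 1 + 0 = 27

There are 27 out-of-order pairs.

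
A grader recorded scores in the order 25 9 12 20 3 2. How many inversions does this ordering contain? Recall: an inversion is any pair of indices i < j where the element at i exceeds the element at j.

Inversion pairs (indices are 1-based):
(1,2): 25 > 9
(1,3): 25 > 12
(1,4): 25 > 20
(1,5): 25 > 3
(1,6): 25 > 2
(2,5): 9 > 3
(2,6): 9 > 2
(3,5): 12 > 3
(3,6): 12 > 2
(4,5): 20 > 3
(4,6): 20 > 2
(5,6): 3 > 2
That's 12 pairs.

12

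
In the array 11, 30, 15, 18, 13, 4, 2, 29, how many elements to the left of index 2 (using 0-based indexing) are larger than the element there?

1

The element at index 2 is 15.
Elements before it: 11, 30
Those larger than 15: 30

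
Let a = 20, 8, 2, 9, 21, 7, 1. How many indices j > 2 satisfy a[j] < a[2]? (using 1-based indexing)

The element at index 2 is 8.
Elements after it: 2, 9, 21, 7, 1
Those smaller than 8: 2, 7, 1

3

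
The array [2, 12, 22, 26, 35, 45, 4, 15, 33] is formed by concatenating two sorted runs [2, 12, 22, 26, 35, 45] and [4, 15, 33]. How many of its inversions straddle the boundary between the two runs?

11 cross-inversions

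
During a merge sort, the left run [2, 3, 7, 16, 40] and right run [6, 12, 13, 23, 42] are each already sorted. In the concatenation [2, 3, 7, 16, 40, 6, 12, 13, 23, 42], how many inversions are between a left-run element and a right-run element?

Take each right-half value and tally the left-half values above it:
r = 6: 7, 16, 40 → 3
r = 12: 16, 40 → 2
r = 13: 16, 40 → 2
r = 23: 40 → 1
r = 42: none → 0
Cross-inversions: 3 + 2 + 2 + 1 + 0 = 8

There are 8 cross-inversions.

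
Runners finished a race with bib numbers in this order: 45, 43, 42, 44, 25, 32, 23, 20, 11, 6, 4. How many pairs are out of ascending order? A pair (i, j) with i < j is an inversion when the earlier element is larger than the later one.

52 inversions

Sweep left to right; for each value list the smaller values that follow it:
45 → 43, 42, 44, 25, 32, 23, 20, 11, 6, 4 → 10
43 → 42, 25, 32, 23, 20, 11, 6, 4 → 8
42 → 25, 32, 23, 20, 11, 6, 4 → 7
44 → 25, 32, 23, 20, 11, 6, 4 → 7
25 → 23, 20, 11, 6, 4 → 5
32 → 23, 20, 11, 6, 4 → 5
23 → 20, 11, 6, 4 → 4
20 → 11, 6, 4 → 3
11 → 6, 4 → 2
6 → 4 → 1
4 → none → 0
Sum: 10 + 8 + 7 + 7 + 5 + 5 + 4 + 3 + 2 + 1 + 0 = 52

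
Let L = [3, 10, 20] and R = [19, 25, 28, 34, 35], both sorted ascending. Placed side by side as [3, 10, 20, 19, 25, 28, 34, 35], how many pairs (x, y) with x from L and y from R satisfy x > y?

1 cross-inversion

Take each right-half value and tally the left-half values above it:
r = 19: 20 → 1
r = 25: none → 0
r = 28: none → 0
r = 34: none → 0
r = 35: none → 0
Cross-inversions: 1 + 0 + 0 + 0 + 0 = 1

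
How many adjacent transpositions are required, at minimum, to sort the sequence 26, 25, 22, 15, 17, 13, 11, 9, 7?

35

Each adjacent swap fixes exactly one inversion, so the minimum swap count equals the number of inversions.
Count inversions — for each element, later elements that are smaller:
26: 25, 22, 15, 17, 13, 11, 9, 7 → 8
25: 22, 15, 17, 13, 11, 9, 7 → 7
22: 15, 17, 13, 11, 9, 7 → 6
15: 13, 11, 9, 7 → 4
17: 13, 11, 9, 7 → 4
13: 11, 9, 7 → 3
11: 9, 7 → 2
9: 7 → 1
7: none → 0
Total inversions: 8 + 7 + 6 + 4 + 4 + 3 + 2 + 1 + 0 = 35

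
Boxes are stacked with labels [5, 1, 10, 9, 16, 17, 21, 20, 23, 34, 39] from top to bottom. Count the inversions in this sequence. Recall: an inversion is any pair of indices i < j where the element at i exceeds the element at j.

For each element, count later entries that are smaller:
5: 1
1: 0
10: 1
9: 0
16: 0
17: 0
21: 1
20: 0
23: 0
34: 0
39: 0
Sum: 1 + 0 + 1 + 0 + 0 + 0 + 1 + 0 + 0 + 0 + 0 = 3

Inversions: 3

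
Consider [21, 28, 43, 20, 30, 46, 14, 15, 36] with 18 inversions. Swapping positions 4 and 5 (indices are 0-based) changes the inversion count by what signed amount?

+1

Positions 4 and 5 hold 30 and 46; after swapping, the array is [21, 28, 43, 20, 46, 30, 14, 15, 36].
Sweep left to right; for each value list the smaller values that follow it:
21 → 20, 14, 15 → 3
28 → 20, 14, 15 → 3
43 → 20, 30, 14, 15, 36 → 5
20 → 14, 15 → 2
46 → 30, 14, 15, 36 → 4
30 → 14, 15 → 2
14 → none → 0
15 → none → 0
36 → none → 0
Sum: 3 + 3 + 5 + 2 + 4 + 2 + 0 + 0 + 0 = 19
Change: 19 − 18 = +1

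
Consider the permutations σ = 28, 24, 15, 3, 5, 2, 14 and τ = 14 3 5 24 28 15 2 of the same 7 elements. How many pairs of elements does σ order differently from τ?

Assign each item its position (1..7) in the first ordering, then rewrite the second ordering as that position sequence:
positions: 28→1, 24→2, 15→3, 3→4, 5→5, 2→6, 14→7
second ordering as positions: [7, 4, 5, 2, 1, 3, 6]
Discordant pairs = inversions in this position sequence.
7: 4, 5, 2, 1, 3, 6 → 6
4: 2, 1, 3 → 3
5: 2, 1, 3 → 3
2: 1 → 1
1: 0
3: 0
6: 0
Total: 6 + 3 + 3 + 1 + 0 + 0 + 0 = 13

13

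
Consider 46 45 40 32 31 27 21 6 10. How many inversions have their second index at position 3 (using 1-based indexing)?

2

The element at index 3 is 40.
Elements before it: 46, 45
Those larger than 40: 46, 45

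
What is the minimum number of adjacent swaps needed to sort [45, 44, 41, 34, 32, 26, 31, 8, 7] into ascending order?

35 swaps

The minimum number of adjacent swaps to sort an array equals its inversion count, since every such swap removes exactly one inversion.
Count inversions — for each element, later elements that are smaller:
45: 44, 41, 34, 32, 26, 31, 8, 7 → 8
44: 41, 34, 32, 26, 31, 8, 7 → 7
41: 34, 32, 26, 31, 8, 7 → 6
34: 32, 26, 31, 8, 7 → 5
32: 26, 31, 8, 7 → 4
26: 8, 7 → 2
31: 8, 7 → 2
8: 7 → 1
7: none → 0
Total inversions: 8 + 7 + 6 + 5 + 4 + 2 + 2 + 1 + 0 = 35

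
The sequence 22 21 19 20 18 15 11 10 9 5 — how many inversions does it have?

44 inversions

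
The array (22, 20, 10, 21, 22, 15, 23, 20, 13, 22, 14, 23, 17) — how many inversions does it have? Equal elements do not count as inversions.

There are 36 out-of-order pairs.

For each element, count later entries that are smaller:
22: 8
20: 5
10: 0
21: 5
22: 5
15: 2
23: 5
20: 3
13: 0
22: 2
14: 0
23: 1
17: 0
Sum: 8 + 5 + 0 + 5 + 5 + 2 + 5 + 3 + 0 + 2 + 0 + 1 + 0 = 36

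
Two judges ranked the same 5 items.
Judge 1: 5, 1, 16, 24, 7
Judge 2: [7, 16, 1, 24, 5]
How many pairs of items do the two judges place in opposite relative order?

Assign each item its position (1..5) in the first ordering, then rewrite the second ordering as that position sequence:
positions: 5→1, 1→2, 16→3, 24→4, 7→5
second ordering as positions: [5, 3, 2, 4, 1]
Discordant pairs = inversions in this position sequence.
5: 3, 2, 4, 1 → 4
3: 2, 1 → 2
2: 1 → 1
4: 1 → 1
1: 0
Total: 4 + 2 + 1 + 1 + 0 = 8

8 discordant pairs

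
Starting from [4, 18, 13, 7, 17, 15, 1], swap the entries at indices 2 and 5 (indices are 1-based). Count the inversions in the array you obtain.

11 inversions

Positions 2 and 5 hold 18 and 17; after swapping, the array is [4, 17, 13, 7, 18, 15, 1].
Element-by-element contributions:
4: 1
17: 4
13: 2
7: 1
18: 2
15: 1
1: 0
Sum: 1 + 4 + 2 + 1 + 2 + 1 + 0 = 11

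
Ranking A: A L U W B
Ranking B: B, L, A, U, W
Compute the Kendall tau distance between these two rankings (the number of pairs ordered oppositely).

Assign each item its position (1..5) in the first ordering, then rewrite the second ordering as that position sequence:
positions: A→1, L→2, U→3, W→4, B→5
second ordering as positions: [5, 2, 1, 3, 4]
Discordant pairs = inversions in this position sequence.
5: 2, 1, 3, 4 → 4
2: 1 → 1
1: 0
3: 0
4: 0
Total: 4 + 1 + 0 + 0 + 0 = 5

5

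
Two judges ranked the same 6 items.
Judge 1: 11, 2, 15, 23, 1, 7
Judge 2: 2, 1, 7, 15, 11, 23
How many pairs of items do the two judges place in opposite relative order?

8 discordant pairs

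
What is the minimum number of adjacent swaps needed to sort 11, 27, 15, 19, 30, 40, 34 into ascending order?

The minimum number of adjacent swaps to sort an array equals its inversion count, since every such swap removes exactly one inversion.
Count inversions — for each element, later elements that are smaller:
11: none → 0
27: 15, 19 → 2
15: none → 0
19: none → 0
30: none → 0
40: 34 → 1
34: none → 0
Total inversions: 0 + 2 + 0 + 0 + 0 + 1 + 0 = 3

There are 3 swaps.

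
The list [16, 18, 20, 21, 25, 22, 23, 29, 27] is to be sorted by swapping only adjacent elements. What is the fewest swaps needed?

There are 3 swaps.

Each adjacent swap fixes exactly one inversion, so the minimum swap count equals the number of inversions.
Count inversions — for each element, later elements that are smaller:
16: none → 0
18: none → 0
20: none → 0
21: none → 0
25: 22, 23 → 2
22: none → 0
23: none → 0
29: 27 → 1
27: none → 0
Total inversions: 0 + 0 + 0 + 0 + 2 + 0 + 0 + 1 + 0 = 3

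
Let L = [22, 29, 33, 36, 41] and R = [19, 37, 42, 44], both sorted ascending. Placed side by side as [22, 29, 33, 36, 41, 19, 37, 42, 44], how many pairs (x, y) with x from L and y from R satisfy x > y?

6

For each element r of the right run, count left-run elements greater than r:
r = 19: 22, 29, 33, 36, 41 → 5
r = 37: 41 → 1
r = 42: none → 0
r = 44: none → 0
Cross-inversions: 5 + 1 + 0 + 0 = 6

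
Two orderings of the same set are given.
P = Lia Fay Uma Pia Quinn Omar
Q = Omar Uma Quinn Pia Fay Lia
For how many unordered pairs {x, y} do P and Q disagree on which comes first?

13 disagreeing pairs

Assign each item its position (1..6) in the first ordering, then rewrite the second ordering as that position sequence:
positions: Lia→1, Fay→2, Uma→3, Pia→4, Quinn→5, Omar→6
second ordering as positions: [6, 3, 5, 4, 2, 1]
Discordant pairs = inversions in this position sequence.
6: 3, 5, 4, 2, 1 → 5
3: 2, 1 → 2
5: 4, 2, 1 → 3
4: 2, 1 → 2
2: 1 → 1
1: 0
Total: 5 + 2 + 3 + 2 + 1 + 0 = 13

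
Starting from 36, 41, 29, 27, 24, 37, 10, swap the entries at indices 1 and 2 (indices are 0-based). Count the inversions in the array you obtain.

Inversions: 15

Positions 1 and 2 hold 41 and 29; after swapping, the array is [36, 29, 41, 27, 24, 37, 10].
Element-by-element contributions:
36 → 29, 27, 24, 10 → 4
29 → 27, 24, 10 → 3
41 → 27, 24, 37, 10 → 4
27 → 24, 10 → 2
24 → 10 → 1
37 → 10 → 1
10 → none → 0
Sum: 4 + 3 + 4 + 2 + 1 + 1 + 0 = 15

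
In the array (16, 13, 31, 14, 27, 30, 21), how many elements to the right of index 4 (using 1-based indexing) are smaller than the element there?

The element at index 4 is 14.
Elements after it: 27, 30, 21
None of them are smaller than 14.

0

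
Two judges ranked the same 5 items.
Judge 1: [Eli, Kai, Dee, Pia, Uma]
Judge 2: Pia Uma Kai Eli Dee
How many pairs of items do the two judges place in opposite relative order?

There are 7 discordant pairs.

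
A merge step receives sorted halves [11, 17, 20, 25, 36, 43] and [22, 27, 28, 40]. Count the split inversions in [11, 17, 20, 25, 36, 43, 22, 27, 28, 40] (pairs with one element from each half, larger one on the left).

8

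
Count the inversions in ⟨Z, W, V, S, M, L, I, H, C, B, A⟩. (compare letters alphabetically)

55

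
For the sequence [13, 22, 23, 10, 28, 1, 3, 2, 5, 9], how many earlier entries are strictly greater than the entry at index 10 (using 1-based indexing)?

The element at index 10 is 9.
Elements before it: 13, 22, 23, 10, 28, 1, 3, 2, 5
Those larger than 9: 13, 22, 23, 10, 28

5 such elements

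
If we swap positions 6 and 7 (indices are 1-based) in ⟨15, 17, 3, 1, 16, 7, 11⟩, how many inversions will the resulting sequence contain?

Positions 6 and 7 hold 7 and 11; after swapping, the array is [15, 17, 3, 1, 16, 11, 7].
Sweep left to right; for each value list the smaller values that follow it:
15: 4
17: 5
3: 1
1: 0
16: 2
11: 1
7: 0
Sum: 4 + 5 + 1 + 0 + 2 + 1 + 0 = 13

Inversions: 13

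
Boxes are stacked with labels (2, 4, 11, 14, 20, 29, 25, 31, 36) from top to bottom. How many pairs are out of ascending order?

Element-by-element contributions:
2 → none → 0
4 → none → 0
11 → none → 0
14 → none → 0
20 → none → 0
29 → 25 → 1
25 → none → 0
31 → none → 0
36 → none → 0
Sum: 0 + 0 + 0 + 0 + 0 + 1 + 0 + 0 + 0 = 1

Inversions: 1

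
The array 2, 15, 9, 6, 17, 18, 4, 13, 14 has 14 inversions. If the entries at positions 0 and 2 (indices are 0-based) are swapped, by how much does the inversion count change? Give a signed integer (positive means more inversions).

Positions 0 and 2 hold 2 and 9; after swapping, the array is [9, 15, 2, 6, 17, 18, 4, 13, 14].
For each element, count later entries that are smaller:
9: 3
15: 5
2: 0
6: 1
17: 3
18: 3
4: 0
13: 0
14: 0
Sum: 3 + 5 + 0 + 1 + 3 + 3 + 0 + 0 + 0 = 15
Change: 15 − 14 = +1

+1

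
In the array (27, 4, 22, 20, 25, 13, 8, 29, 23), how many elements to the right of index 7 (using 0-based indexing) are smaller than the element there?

1 such element

The element at index 7 is 29.
Elements after it: 23
Those smaller than 29: 23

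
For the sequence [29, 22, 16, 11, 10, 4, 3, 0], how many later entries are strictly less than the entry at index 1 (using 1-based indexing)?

7

The element at index 1 is 29.
Elements after it: 22, 16, 11, 10, 4, 3, 0
Those smaller than 29: 22, 16, 11, 10, 4, 3, 0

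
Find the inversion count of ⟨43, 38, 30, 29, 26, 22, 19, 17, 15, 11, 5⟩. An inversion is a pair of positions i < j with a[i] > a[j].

55 inversions

Count, for each position, how many later elements it exceeds:
43 → 38, 30, 29, 26, 22, 19, 17, 15, 11, 5 → 10
38 → 30, 29, 26, 22, 19, 17, 15, 11, 5 → 9
30 → 29, 26, 22, 19, 17, 15, 11, 5 → 8
29 → 26, 22, 19, 17, 15, 11, 5 → 7
26 → 22, 19, 17, 15, 11, 5 → 6
22 → 19, 17, 15, 11, 5 → 5
19 → 17, 15, 11, 5 → 4
17 → 15, 11, 5 → 3
15 → 11, 5 → 2
11 → 5 → 1
5 → none → 0
Sum: 10 + 9 + 8 + 7 + 6 + 5 + 4 + 3 + 2 + 1 + 0 = 55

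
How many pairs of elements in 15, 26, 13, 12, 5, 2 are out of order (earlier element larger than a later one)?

14 inversions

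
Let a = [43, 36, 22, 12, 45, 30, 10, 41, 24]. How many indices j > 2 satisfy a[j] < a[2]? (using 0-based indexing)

2 such elements

The element at index 2 is 22.
Elements after it: 12, 45, 30, 10, 41, 24
Those smaller than 22: 12, 10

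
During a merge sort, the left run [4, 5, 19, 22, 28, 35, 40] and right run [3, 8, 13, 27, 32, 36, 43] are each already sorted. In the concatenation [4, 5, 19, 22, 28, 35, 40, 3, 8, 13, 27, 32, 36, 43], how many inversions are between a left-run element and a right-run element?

Count, for every r in R, how many entries of L exceed r:
r = 3: 4, 5, 19, 22, 28, 35, 40 → 7
r = 8: 19, 22, 28, 35, 40 → 5
r = 13: 19, 22, 28, 35, 40 → 5
r = 27: 28, 35, 40 → 3
r = 32: 35, 40 → 2
r = 36: 40 → 1
r = 43: none → 0
Cross-inversions: 7 + 5 + 5 + 3 + 2 + 1 + 0 = 23

23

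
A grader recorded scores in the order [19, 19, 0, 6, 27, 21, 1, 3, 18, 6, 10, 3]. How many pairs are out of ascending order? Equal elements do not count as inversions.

Element-by-element contributions:
19: 8
19: 8
0: 0
6: 3
27: 7
21: 6
1: 0
3: 0
18: 3
6: 1
10: 1
3: 0
Sum: 8 + 8 + 0 + 3 + 7 + 6 + 0 + 0 + 3 + 1 + 1 + 0 = 37

37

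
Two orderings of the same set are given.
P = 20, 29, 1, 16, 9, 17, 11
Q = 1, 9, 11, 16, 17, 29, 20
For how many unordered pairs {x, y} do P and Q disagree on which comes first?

14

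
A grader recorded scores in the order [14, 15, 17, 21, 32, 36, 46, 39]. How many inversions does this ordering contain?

1

Sweep left to right; for each value list the smaller values that follow it:
14 → none → 0
15 → none → 0
17 → none → 0
21 → none → 0
32 → none → 0
36 → none → 0
46 → 39 → 1
39 → none → 0
Sum: 0 + 0 + 0 + 0 + 0 + 0 + 1 + 0 = 1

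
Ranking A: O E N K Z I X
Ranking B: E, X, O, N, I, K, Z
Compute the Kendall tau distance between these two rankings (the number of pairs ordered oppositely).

Assign each item its position (1..7) in the first ordering, then rewrite the second ordering as that position sequence:
positions: O→1, E→2, N→3, K→4, Z→5, I→6, X→7
second ordering as positions: [2, 7, 1, 3, 6, 4, 5]
Discordant pairs = inversions in this position sequence.
2: 1 → 1
7: 1, 3, 6, 4, 5 → 5
1: 0
3: 0
6: 4, 5 → 2
4: 0
5: 0
Total: 1 + 5 + 0 + 0 + 2 + 0 + 0 = 8

8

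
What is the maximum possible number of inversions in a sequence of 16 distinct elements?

The maximum occurs when the array is in strictly decreasing order: every one of the C(16, 2) pairs is inverted.
C(16, 2) = 16·15/2 = 120

There are 120 inversions.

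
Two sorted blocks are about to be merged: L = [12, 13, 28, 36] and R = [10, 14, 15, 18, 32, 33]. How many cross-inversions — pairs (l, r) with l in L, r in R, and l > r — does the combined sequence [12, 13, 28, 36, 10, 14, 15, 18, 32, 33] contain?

12 split inversions

Count, for every r in R, how many entries of L exceed r:
r = 10: 12, 13, 28, 36 → 4
r = 14: 28, 36 → 2
r = 15: 28, 36 → 2
r = 18: 28, 36 → 2
r = 32: 36 → 1
r = 33: 36 → 1
Cross-inversions: 4 + 2 + 2 + 2 + 1 + 1 = 12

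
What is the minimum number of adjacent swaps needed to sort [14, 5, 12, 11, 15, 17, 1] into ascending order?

Each adjacent swap fixes exactly one inversion, so the minimum swap count equals the number of inversions.
Count inversions — for each element, later elements that are smaller:
14: 5, 12, 11, 1 → 4
5: 1 → 1
12: 11, 1 → 2
11: 1 → 1
15: 1 → 1
17: 1 → 1
1: none → 0
Total inversions: 4 + 1 + 2 + 1 + 1 + 1 + 0 = 10

10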